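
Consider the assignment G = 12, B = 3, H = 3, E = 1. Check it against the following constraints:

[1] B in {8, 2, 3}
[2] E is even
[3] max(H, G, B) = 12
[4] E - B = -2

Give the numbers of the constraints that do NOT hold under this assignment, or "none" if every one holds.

Constraint 2 is violated.

[1] B = 3 is in {8, 2, 3}  holds
[2] E = 1 is odd  fails
[3] max(3, 12, 3) = 12  holds
[4] E - B = 1 - 3 = -2  holds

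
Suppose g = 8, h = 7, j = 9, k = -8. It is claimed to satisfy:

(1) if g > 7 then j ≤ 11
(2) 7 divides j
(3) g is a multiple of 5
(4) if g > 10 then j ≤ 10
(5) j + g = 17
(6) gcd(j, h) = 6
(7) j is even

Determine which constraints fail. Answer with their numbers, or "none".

(1) g = 8 > 7, so we need j ≤ 11; j = 9 ≤ 11  yes
(2) 9 = 7×1 + 2, so 7 does not divide 9  no
(3) 8 = 5×1 + 3, so 5 does not divide 8  no
(4) g = 8, not > 10; antecedent false, conditional vacuously true  yes
(5) j + g = 9 + 8 = 17  yes
(6) gcd(9, 7) = 1, not 6  no
(7) j = 9 is odd  no

Violated: 2, 3, 6, and 7.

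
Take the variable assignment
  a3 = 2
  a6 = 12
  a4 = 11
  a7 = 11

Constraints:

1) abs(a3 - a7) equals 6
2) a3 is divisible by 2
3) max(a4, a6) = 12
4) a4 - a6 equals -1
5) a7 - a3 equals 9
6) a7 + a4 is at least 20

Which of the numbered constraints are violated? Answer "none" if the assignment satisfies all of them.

1) abs(2 - 11) = 9, not 6 — does not hold.
2) 2 / 2 = 1, so 2 divides 2 — holds.
3) max(11, 12) = 12 — holds.
4) a4 - a6 = 11 - 12 = -1 — holds.
5) a7 - a3 = 11 - 2 = 9 — holds.
6) a7 + a4 = 11 + 11 = 22; 22 ≥ 20 — holds.

Constraint 1 is violated.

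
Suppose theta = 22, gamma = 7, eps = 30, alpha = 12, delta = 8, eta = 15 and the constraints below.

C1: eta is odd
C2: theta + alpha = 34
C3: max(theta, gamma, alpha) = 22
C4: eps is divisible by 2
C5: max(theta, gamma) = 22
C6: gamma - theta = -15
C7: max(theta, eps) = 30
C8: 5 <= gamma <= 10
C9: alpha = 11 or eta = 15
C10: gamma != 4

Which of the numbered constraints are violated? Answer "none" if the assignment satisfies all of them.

None — every constraint holds.

C1: eta = 15 is odd  OK
C2: theta + alpha = 22 + 12 = 34  OK
C3: max(22, 7, 12) = 22  OK
C4: 30 / 2 = 15, so 2 divides 30  OK
C5: max(22, 7) = 22  OK
C6: gamma - theta = 7 - 22 = -15  OK
C7: max(22, 30) = 30  OK
C8: gamma = 7 lies in [5, 10]  OK
C9: alpha = 12 ≠ 11, but eta = 15 = 15 (second disjunct)  OK
C10: gamma = 7, and 7 ≠ 4  OK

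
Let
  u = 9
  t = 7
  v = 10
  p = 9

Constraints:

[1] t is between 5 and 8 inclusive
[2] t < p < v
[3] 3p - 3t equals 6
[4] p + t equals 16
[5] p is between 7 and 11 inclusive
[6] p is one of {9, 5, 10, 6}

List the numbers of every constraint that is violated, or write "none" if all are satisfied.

[1] t = 7 lies in [5, 8] — OK.
[2] values 7 < 9 < 10 — OK.
[3] 3p - 3t = 3(9) - 3(7) = 6 — OK.
[4] p + t = 9 + 7 = 16 — OK.
[5] p = 9 lies in [7, 11] — OK.
[6] p = 9 is in {9, 5, 10, 6} — OK.

Yes — all constraints hold.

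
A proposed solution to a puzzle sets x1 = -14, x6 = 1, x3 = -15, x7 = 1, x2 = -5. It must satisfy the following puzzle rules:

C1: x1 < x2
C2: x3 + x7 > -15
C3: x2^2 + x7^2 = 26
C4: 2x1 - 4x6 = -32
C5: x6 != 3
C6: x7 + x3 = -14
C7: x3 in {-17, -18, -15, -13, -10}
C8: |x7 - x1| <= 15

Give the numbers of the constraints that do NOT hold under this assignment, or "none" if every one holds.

No violations.

C1: x1 = -14, x2 = -5; -14 < -5  holds
C2: x3 + x7 = -15 + 1 = -14; -14 > -15  holds
C3: x2^2 + x7^2 = (-5)^2 + 1^2 = 25 + 1 = 26  holds
C4: 2x1 - 4x6 = 2(-14) - 4(1) = -32  holds
C5: x6 = 1, and 1 ≠ 3  holds
C6: x7 + x3 = 1 + (-15) = -14  holds
C7: x3 = -15 is in {-17, -18, -15, -13, -10}  holds
C8: |1 - (-14)| = 15; 15 ≤ 15  holds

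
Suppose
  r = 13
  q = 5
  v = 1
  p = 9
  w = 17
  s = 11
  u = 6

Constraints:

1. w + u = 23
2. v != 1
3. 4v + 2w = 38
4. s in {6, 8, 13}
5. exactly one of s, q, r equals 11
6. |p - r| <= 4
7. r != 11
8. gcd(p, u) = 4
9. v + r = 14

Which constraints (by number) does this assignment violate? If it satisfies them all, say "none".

Constraints 2, 4, 8 are violated.

1. w + u = 17 + 6 = 23 — satisfied.
2. v = 1, but 1 is required to differ — violated.
3. 4v + 2w = 4(1) + 2(17) = 38 — satisfied.
4. s = 11 is not in {6, 8, 13} — violated.
5. s=11, q=5, r=13; 1 of them equals 11 — satisfied.
6. |9 - 13| = 4; 4 ≤ 4 — satisfied.
7. r = 13, and 13 ≠ 11 — satisfied.
8. gcd(9, 6) = 3, not 4 — violated.
9. v + r = 1 + 13 = 14 — satisfied.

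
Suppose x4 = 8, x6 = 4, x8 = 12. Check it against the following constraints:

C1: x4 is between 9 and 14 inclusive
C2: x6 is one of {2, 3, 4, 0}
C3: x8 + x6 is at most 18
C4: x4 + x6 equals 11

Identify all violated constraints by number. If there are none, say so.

The assignment fails constraints 1, 4.

C1: x4 = 8 is outside [9, 14]  ✘
C2: x6 = 4 is in {2, 3, 4, 0}  ✔
C3: x8 + x6 = 12 + 4 = 16; 16 ≤ 18  ✔
C4: x4 + x6 = 8 + 4 = 12, not 11  ✘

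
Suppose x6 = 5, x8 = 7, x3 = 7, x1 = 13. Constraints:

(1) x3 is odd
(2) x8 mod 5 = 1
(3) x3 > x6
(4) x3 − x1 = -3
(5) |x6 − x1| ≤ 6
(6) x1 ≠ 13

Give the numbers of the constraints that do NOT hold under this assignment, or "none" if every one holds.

(1) x3 = 7 is odd — satisfied.
(2) 7 mod 5 = 2, not 1 — violated.
(3) x3 = 7, x6 = 5; 7 > 5 — satisfied.
(4) x3 − x1 = 7 − 13 = -6, not -3 — violated.
(5) |5 − 13| = 8; 8 > 6, exceeds bound 6 — violated.
(6) x1 = 13, but 13 is required to differ — violated.

No — constraints 2, 4, 5, 6 are not satisfied.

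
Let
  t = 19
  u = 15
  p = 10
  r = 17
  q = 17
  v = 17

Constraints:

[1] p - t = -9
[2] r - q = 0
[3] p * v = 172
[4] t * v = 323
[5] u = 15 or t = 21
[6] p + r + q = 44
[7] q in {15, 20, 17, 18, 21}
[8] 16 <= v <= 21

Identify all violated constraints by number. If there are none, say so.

Constraint 3 does not hold.

[1] p - t = 10 - 19 = -9  ✓
[2] r - q = 17 - 17 = 0  ✓
[3] p * v = 10 * 17 = 170, not 172  ✗
[4] t * v = 19 * 17 = 323  ✓
[5] u = 15 = 15 (first disjunct)  ✓
[6] p + r + q = 10 + 17 + 17 = 44  ✓
[7] q = 17 is in {15, 20, 17, 18, 21}  ✓
[8] v = 17 lies in [16, 21]  ✓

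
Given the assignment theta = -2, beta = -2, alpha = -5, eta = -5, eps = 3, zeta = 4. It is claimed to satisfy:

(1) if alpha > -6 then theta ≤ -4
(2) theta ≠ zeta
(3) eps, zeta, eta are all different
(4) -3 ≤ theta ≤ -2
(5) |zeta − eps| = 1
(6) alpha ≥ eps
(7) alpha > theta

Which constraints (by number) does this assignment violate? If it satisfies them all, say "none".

The assignment fails constraints 1, 6, 7.

(1) alpha = -5 > -6, so we need theta ≤ -4; but theta = -2 > -4 — does not hold.
(2) theta = -2, zeta = 4; distinct — holds.
(3) values 3, 4, -5 are pairwise distinct — holds.
(4) theta = -2 lies in [-3, -2] — holds.
(5) |4 − 3| = 1 — holds.
(6) alpha = -5, eps = 3; -5 < 3 (want ≥) — does not hold.
(7) alpha = -5, theta = -2; -5 ≤ -2 (want >) — does not hold.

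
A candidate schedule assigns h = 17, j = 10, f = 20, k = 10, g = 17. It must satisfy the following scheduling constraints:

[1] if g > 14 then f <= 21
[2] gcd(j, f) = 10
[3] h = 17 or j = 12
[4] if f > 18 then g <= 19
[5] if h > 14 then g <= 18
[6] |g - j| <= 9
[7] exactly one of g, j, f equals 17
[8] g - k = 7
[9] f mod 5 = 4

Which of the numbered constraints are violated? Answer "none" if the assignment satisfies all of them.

Violated: 9.

[1] g = 17 > 14, so we need f ≤ 21; f = 20 ≤ 21 — satisfied.
[2] gcd(10, 20) = 10 — satisfied.
[3] h = 17 = 17 (first disjunct) — satisfied.
[4] f = 20 > 18, so we need g ≤ 19; g = 17 ≤ 19 — satisfied.
[5] h = 17 > 14, so we need g ≤ 18; g = 17 ≤ 18 — satisfied.
[6] |17 - 10| = 7; 7 ≤ 9 — satisfied.
[7] g=17, j=10, f=20; 1 of them equals 17 — satisfied.
[8] g - k = 17 - 10 = 7 — satisfied.
[9] 20 mod 5 = 0, not 4 — violated.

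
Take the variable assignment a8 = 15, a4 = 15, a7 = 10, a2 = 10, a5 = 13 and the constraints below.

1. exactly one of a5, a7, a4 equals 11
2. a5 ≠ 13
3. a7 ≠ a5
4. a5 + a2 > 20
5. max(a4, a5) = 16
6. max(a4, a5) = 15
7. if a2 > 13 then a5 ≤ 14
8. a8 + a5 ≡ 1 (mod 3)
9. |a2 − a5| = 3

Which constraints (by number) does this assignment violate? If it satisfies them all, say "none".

1. a5=13, a7=10, a4=15; 0 of them equal 11, not exactly one — does not hold.
2. a5 = 13, but 13 is required to differ — does not hold.
3. a7 = 10, a5 = 13; distinct — holds.
4. a5 + a2 = 13 + 10 = 23; 23 > 20 — holds.
5. max(15, 13) = 15, not 16 — does not hold.
6. max(15, 13) = 15 — holds.
7. a2 = 10, not > 13; antecedent false, conditional vacuously true — holds.
8. a8 + a5 = 28; 28 mod 3 = 1 — holds.
9. |10 − 13| = 3 — holds.

The assignment fails constraints 1, 2, 5.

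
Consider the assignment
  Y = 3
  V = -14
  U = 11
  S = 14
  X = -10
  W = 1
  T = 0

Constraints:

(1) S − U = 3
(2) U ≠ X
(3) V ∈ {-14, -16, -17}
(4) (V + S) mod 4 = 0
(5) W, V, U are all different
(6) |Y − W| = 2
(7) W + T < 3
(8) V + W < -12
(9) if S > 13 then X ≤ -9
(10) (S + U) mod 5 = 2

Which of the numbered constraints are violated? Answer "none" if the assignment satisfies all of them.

The assignment fails constraint 10.

(1) S − U = 14 − 11 = 3  OK
(2) U = 11, X = -10; distinct  OK
(3) V = -14 is in {-14, -16, -17}  OK
(4) V + S = 0; 0 mod 4 = 0  OK
(5) values 1, -14, 11 are pairwise distinct  OK
(6) |3 − 1| = 2  OK
(7) W + T = 1 + 0 = 1; 1 < 3  OK
(8) V + W = -14 + 1 = -13; -13 < -12  OK
(9) S = 14 > 13, so we need X ≤ -9; X = -10 ≤ -9  OK
(10) S + U = 25; 25 mod 5 = 0, not 2  FAIL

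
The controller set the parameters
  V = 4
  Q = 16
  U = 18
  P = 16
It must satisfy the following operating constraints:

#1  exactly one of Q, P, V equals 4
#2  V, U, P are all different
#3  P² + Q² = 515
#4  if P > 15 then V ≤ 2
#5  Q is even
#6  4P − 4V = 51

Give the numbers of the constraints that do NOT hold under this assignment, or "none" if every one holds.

#1 Q=16, P=16, V=4; 1 of them equals 4 — holds.
#2 values 4, 18, 16 are pairwise distinct — holds.
#3 P² + Q² = 16² + 16² = 256 + 256 = 512, not 515 — does not hold.
#4 P = 16 > 15, so we need V ≤ 2; but V = 4 > 2 — does not hold.
#5 Q = 16 is even — holds.
#6 4P − 4V = 4(16) − 4(4) = 48, not 51 — does not hold.

No — constraints 3, 4, and 6 are not satisfied.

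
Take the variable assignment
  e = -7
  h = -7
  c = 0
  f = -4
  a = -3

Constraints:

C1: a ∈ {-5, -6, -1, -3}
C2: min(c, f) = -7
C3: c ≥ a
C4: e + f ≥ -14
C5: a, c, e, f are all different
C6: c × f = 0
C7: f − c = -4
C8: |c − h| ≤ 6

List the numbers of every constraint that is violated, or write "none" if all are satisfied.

Constraints 2 and 8 are violated.

C1: a = -3 is in {-5, -6, -1, -3}  ✔
C2: min(0, -4) = -4, not -7  ✘
C3: c = 0, a = -3; 0 ≥ -3  ✔
C4: e + f = -7 + (-4) = -11; -11 ≥ -14  ✔
C5: values -3, 0, -7, -4 are pairwise distinct  ✔
C6: c × f = 0 × (-4) = 0  ✔
C7: f − c = -4 − 0 = -4  ✔
C8: |0 − (-7)| = 7; 7 > 6, exceeds bound 6  ✘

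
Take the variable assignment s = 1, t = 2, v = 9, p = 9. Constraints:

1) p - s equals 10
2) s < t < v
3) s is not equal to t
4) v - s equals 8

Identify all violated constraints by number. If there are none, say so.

Violated: 1.

1) p - s = 9 - 1 = 8, not 10 — violated.
2) values 1 < 2 < 9 — satisfied.
3) s = 1, t = 2; distinct — satisfied.
4) v - s = 9 - 1 = 8 — satisfied.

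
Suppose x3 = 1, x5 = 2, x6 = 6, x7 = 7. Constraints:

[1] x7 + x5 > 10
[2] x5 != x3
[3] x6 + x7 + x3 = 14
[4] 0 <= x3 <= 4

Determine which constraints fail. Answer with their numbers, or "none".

[1] x7 + x5 = 7 + 2 = 9; 9 ≤ 10, bound 10 not met — fails.
[2] x5 = 2, x3 = 1; distinct — holds.
[3] x6 + x7 + x3 = 6 + 7 + 1 = 14 — holds.
[4] x3 = 1 lies in [0, 4] — holds.

The assignment fails constraint 1.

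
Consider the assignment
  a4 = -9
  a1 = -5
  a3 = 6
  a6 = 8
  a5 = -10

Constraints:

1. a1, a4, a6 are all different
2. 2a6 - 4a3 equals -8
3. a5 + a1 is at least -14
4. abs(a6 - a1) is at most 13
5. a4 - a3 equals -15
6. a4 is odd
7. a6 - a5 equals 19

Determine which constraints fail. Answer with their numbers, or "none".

1. values -5, -9, 8 are pairwise distinct  ✓
2. 2a6 - 4a3 = 2(8) - 4(6) = -8  ✓
3. a5 + a1 = -10 + (-5) = -15; -15 < -14, bound -14 not met  ✗
4. abs(8 - (-5)) = 13; 13 ≤ 13  ✓
5. a4 - a3 = -9 - 6 = -15  ✓
6. a4 = -9 is odd  ✓
7. a6 - a5 = 8 - (-10) = 18, not 19  ✗

Constraints 3 and 7 are violated.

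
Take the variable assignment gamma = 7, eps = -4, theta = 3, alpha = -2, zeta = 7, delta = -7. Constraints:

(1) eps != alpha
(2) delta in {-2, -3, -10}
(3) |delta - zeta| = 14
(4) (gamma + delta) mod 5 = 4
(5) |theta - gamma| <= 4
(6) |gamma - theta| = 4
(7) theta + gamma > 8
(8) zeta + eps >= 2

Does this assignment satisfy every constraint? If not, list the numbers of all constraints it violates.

(1) eps = -4, alpha = -2; distinct  ✔
(2) delta = -7 is not in {-2, -3, -10}  ✘
(3) |-7 - 7| = 14  ✔
(4) gamma + delta = 0; 0 mod 5 = 0, not 4  ✘
(5) |3 - 7| = 4; 4 ≤ 4  ✔
(6) |7 - 3| = 4  ✔
(7) theta + gamma = 3 + 7 = 10; 10 > 8  ✔
(8) zeta + eps = 7 + (-4) = 3; 3 ≥ 2  ✔

The assignment fails constraints 2 and 4.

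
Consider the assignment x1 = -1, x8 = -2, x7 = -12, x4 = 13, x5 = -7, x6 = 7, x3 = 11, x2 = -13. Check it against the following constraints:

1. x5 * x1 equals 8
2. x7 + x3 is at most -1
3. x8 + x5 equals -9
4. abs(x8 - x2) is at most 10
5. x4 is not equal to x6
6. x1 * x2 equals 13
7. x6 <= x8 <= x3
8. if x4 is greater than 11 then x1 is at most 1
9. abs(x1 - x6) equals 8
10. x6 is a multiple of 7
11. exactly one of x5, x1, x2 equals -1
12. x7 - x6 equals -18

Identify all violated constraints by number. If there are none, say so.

The assignment fails constraints 1, 4, 7, 12.

1. x5 * x1 = -7 * (-1) = 7, not 8  false
2. x7 + x3 = -12 + 11 = -1; -1 ≤ -1  true
3. x8 + x5 = -2 + (-7) = -9  true
4. abs(-2 - (-13)) = 11; 11 > 10, exceeds bound 10  false
5. x4 = 13, x6 = 7; distinct  true
6. x1 * x2 = -1 * (-13) = 13  true
7. values 7, -2, 11; x6 = 7 is not <= x8 = -2  false
8. x4 = 13 > 11, so we need x1 ≤ 1; x1 = -1 ≤ 1  true
9. abs(-1 - 7) = 8  true
10. 7 / 7 = 1, so 7 divides 7  true
11. x5=-7, x1=-1, x2=-13; 1 of them equals -1  true
12. x7 - x6 = -12 - 7 = -19, not -18  false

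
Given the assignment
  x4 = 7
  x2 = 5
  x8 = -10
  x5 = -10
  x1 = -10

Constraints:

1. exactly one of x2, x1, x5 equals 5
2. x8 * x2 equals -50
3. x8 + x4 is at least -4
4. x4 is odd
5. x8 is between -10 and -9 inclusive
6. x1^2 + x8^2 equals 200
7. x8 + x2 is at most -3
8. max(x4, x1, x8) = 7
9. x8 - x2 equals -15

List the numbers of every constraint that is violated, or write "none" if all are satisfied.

1. x2=5, x1=-10, x5=-10; 1 of them equals 5  ✓
2. x8 * x2 = -10 * 5 = -50  ✓
3. x8 + x4 = -10 + 7 = -3; -3 ≥ -4  ✓
4. x4 = 7 is odd  ✓
5. x8 = -10 lies in [-10, -9]  ✓
6. x1^2 + x8^2 = (-10)^2 + (-10)^2 = 100 + 100 = 200  ✓
7. x8 + x2 = -10 + 5 = -5; -5 ≤ -3  ✓
8. max(7, -10, -10) = 7  ✓
9. x8 - x2 = -10 - 5 = -15  ✓

Yes — all constraints hold.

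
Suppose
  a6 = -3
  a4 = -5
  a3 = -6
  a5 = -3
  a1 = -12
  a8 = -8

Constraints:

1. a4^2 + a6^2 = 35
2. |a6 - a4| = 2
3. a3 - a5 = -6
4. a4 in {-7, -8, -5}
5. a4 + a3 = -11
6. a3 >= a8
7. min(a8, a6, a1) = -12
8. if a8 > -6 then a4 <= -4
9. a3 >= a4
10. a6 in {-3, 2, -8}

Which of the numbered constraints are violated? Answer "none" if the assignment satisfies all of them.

The assignment fails constraints 1, 3, and 9.

1. a4^2 + a6^2 = (-5)^2 + (-3)^2 = 25 + 9 = 34, not 35 — does not hold.
2. |-3 - (-5)| = 2 — holds.
3. a3 - a5 = -6 - (-3) = -3, not -6 — does not hold.
4. a4 = -5 is in {-7, -8, -5} — holds.
5. a4 + a3 = -5 + (-6) = -11 — holds.
6. a3 = -6, a8 = -8; -6 ≥ -8 — holds.
7. min(-8, -3, -12) = -12 — holds.
8. a8 = -8, not > -6; antecedent false, conditional vacuously true — holds.
9. a3 = -6, a4 = -5; -6 < -5 (want ≥) — does not hold.
10. a6 = -3 is in {-3, 2, -8} — holds.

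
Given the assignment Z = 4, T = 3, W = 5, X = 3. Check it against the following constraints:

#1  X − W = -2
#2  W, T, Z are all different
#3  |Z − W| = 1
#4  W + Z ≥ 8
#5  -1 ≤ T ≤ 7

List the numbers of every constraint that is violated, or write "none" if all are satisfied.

#1 X − W = 3 − 5 = -2 — satisfied.
#2 values 5, 3, 4 are pairwise distinct — satisfied.
#3 |4 − 5| = 1 — satisfied.
#4 W + Z = 5 + 4 = 9; 9 ≥ 8 — satisfied.
#5 T = 3 lies in [-1, 7] — satisfied.

The assignment satisfies every constraint.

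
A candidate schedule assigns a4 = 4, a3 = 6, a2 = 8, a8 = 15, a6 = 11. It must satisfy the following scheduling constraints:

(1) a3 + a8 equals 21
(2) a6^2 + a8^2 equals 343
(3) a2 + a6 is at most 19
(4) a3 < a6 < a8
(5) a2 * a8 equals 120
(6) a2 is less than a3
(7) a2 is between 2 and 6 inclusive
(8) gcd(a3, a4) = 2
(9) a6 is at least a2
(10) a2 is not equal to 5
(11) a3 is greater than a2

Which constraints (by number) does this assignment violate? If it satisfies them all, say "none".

(1) a3 + a8 = 6 + 15 = 21  OK
(2) a6^2 + a8^2 = 11^2 + 15^2 = 121 + 225 = 346, not 343  FAIL
(3) a2 + a6 = 8 + 11 = 19; 19 ≤ 19  OK
(4) values 6 < 11 < 15  OK
(5) a2 * a8 = 8 * 15 = 120  OK
(6) a2 = 8, a3 = 6; 8 ≥ 6 (want <)  FAIL
(7) a2 = 8 is outside [2, 6]  FAIL
(8) gcd(6, 4) = 2  OK
(9) a6 = 11, a2 = 8; 11 ≥ 8  OK
(10) a2 = 8, and 8 ≠ 5  OK
(11) a3 = 6, a2 = 8; 6 ≤ 8 (want >)  FAIL

No — constraints 2, 6, 7, 11 are not satisfied.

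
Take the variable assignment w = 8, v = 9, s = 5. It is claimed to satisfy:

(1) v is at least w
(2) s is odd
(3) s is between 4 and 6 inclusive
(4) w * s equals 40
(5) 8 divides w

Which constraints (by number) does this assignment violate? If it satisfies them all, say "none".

(1) v = 9, w = 8; 9 ≥ 8  true
(2) s = 5 is odd  true
(3) s = 5 lies in [4, 6]  true
(4) w * s = 8 * 5 = 40  true
(5) 8 / 8 = 1, so 8 divides 8  true

The assignment satisfies every constraint.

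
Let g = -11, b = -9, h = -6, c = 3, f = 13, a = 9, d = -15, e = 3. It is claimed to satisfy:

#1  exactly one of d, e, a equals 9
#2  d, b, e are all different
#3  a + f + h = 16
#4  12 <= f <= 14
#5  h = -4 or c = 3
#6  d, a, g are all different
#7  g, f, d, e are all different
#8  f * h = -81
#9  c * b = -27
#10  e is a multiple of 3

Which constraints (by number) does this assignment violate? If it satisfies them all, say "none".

#1 d=-15, e=3, a=9; 1 of them equals 9  ✔
#2 values -15, -9, 3 are pairwise distinct  ✔
#3 a + f + h = 9 + 13 + (-6) = 16  ✔
#4 f = 13 lies in [12, 14]  ✔
#5 h = -6 ≠ -4, but c = 3 = 3 (second disjunct)  ✔
#6 values -15, 9, -11 are pairwise distinct  ✔
#7 values -11, 13, -15, 3 are pairwise distinct  ✔
#8 f * h = 13 * (-6) = -78, not -81  ✘
#9 c * b = 3 * (-9) = -27  ✔
#10 3 / 3 = 1, so 3 divides 3  ✔

Constraint 8 is violated.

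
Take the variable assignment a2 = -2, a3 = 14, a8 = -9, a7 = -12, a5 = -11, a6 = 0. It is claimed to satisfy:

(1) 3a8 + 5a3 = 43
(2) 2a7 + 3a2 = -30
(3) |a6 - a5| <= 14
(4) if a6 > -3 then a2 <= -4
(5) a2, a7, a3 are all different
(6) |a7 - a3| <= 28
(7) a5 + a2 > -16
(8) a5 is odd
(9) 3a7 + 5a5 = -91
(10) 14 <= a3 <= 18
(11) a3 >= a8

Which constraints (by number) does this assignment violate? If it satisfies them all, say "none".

(1) 3a8 + 5a3 = 3(-9) + 5(14) = 43 — holds.
(2) 2a7 + 3a2 = 2(-12) + 3(-2) = -30 — holds.
(3) |0 - (-11)| = 11; 11 ≤ 14 — holds.
(4) a6 = 0 > -3, so we need a2 ≤ -4; but a2 = -2 > -4 — fails.
(5) values -2, -12, 14 are pairwise distinct — holds.
(6) |-12 - 14| = 26; 26 ≤ 28 — holds.
(7) a5 + a2 = -11 + (-2) = -13; -13 > -16 — holds.
(8) a5 = -11 is odd — holds.
(9) 3a7 + 5a5 = 3(-12) + 5(-11) = -91 — holds.
(10) a3 = 14 lies in [14, 18] — holds.
(11) a3 = 14, a8 = -9; 14 ≥ -9 — holds.

Constraint 4 is violated.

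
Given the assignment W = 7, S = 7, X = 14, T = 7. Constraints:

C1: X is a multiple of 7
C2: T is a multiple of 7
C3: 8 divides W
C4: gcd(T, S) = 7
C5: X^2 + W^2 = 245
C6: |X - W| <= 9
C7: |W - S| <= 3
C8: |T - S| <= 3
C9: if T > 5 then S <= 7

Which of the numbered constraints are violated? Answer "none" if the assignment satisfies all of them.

Constraint 3 does not hold.

C1: 14 / 7 = 2, so 7 divides 14  ✔
C2: 7 / 7 = 1, so 7 divides 7  ✔
C3: 7 = 8*0 + 7, so 8 does not divide 7  ✘
C4: gcd(7, 7) = 7  ✔
C5: X^2 + W^2 = 14^2 + 7^2 = 196 + 49 = 245  ✔
C6: |14 - 7| = 7; 7 ≤ 9  ✔
C7: |7 - 7| = 0; 0 ≤ 3  ✔
C8: |7 - 7| = 0; 0 ≤ 3  ✔
C9: T = 7 > 5, so we need S ≤ 7; S = 7 ≤ 7  ✔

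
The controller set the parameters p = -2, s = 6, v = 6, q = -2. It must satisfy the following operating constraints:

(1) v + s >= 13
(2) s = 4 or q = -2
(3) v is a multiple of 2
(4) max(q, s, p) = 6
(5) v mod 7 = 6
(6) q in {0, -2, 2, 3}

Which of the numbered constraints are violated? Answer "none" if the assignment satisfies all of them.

(1) v + s = 6 + 6 = 12; 12 < 13, bound 13 not met — violated.
(2) s = 6 ≠ 4, but q = -2 = -2 (second disjunct) — OK.
(3) 6 / 2 = 3, so 2 divides 6 — OK.
(4) max(-2, 6, -2) = 6 — OK.
(5) 6 mod 7 = 6 — OK.
(6) q = -2 is in {0, -2, 2, 3} — OK.

Constraint 1 does not hold.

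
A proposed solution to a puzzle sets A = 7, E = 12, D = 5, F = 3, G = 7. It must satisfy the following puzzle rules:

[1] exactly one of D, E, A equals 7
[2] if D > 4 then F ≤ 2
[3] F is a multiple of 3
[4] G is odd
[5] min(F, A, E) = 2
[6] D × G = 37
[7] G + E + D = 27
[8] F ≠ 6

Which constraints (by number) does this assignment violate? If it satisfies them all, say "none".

[1] D=5, E=12, A=7; 1 of them equals 7 — holds.
[2] D = 5 > 4, so we need F ≤ 2; but F = 3 > 2 — does not hold.
[3] 3 / 3 = 1, so 3 divides 3 — holds.
[4] G = 7 is odd — holds.
[5] min(3, 7, 12) = 3, not 2 — does not hold.
[6] D × G = 5 × 7 = 35, not 37 — does not hold.
[7] G + E + D = 7 + 12 + 5 = 24, not 27 — does not hold.
[8] F = 3, and 3 ≠ 6 — holds.

Violated: 2, 5, 6, and 7.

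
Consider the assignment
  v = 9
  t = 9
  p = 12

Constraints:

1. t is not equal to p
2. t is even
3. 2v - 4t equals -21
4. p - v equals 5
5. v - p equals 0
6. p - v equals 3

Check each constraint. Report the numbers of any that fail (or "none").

1. t = 9, p = 12; distinct  holds
2. t = 9 is odd  fails
3. 2v - 4t = 2(9) - 4(9) = -18, not -21  fails
4. p - v = 12 - 9 = 3, not 5  fails
5. v - p = 9 - 12 = -3, not 0  fails
6. p - v = 12 - 9 = 3  holds

Constraints 2, 3, 4, and 5 are violated.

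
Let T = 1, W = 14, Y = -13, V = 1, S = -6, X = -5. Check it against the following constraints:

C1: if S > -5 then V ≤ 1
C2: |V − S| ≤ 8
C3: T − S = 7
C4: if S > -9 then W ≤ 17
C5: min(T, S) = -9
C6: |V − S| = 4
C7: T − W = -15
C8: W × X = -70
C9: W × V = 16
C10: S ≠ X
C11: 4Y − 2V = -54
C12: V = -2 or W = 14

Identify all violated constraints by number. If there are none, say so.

The assignment fails constraints 5, 6, 7, and 9.

C1: S = -6, not > -5; antecedent false, conditional vacuously true — satisfied.
C2: |1 − (-6)| = 7; 7 ≤ 8 — satisfied.
C3: T − S = 1 − (-6) = 7 — satisfied.
C4: S = -6 > -9, so we need W ≤ 17; W = 14 ≤ 17 — satisfied.
C5: min(1, -6) = -6, not -9 — violated.
C6: |1 − (-6)| = 7, not 4 — violated.
C7: T − W = 1 − 14 = -13, not -15 — violated.
C8: W × X = 14 × (-5) = -70 — satisfied.
C9: W × V = 14 × 1 = 14, not 16 — violated.
C10: S = -6, X = -5; distinct — satisfied.
C11: 4Y − 2V = 4(-13) − 2(1) = -54 — satisfied.
C12: V = 1 ≠ -2, but W = 14 = 14 (second disjunct) — satisfied.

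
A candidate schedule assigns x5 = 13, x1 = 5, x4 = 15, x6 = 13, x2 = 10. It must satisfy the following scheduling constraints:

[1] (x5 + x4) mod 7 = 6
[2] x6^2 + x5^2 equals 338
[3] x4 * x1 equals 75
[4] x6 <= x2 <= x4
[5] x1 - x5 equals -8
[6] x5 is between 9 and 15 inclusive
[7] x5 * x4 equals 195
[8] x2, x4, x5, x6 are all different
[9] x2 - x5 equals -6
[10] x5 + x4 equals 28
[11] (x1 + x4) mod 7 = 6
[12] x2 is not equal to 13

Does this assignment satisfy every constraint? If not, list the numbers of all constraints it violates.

[1] x5 + x4 = 28; 28 mod 7 = 0, not 6  false
[2] x6^2 + x5^2 = 13^2 + 13^2 = 169 + 169 = 338  true
[3] x4 * x1 = 15 * 5 = 75  true
[4] values 13, 10, 15; x6 = 13 is not <= x2 = 10  false
[5] x1 - x5 = 5 - 13 = -8  true
[6] x5 = 13 lies in [9, 15]  true
[7] x5 * x4 = 13 * 15 = 195  true
[8] x5 = x6 = 13, not all different  false
[9] x2 - x5 = 10 - 13 = -3, not -6  false
[10] x5 + x4 = 13 + 15 = 28  true
[11] x1 + x4 = 20; 20 mod 7 = 6  true
[12] x2 = 10, and 10 ≠ 13  true

Violated: 1, 4, 8, 9.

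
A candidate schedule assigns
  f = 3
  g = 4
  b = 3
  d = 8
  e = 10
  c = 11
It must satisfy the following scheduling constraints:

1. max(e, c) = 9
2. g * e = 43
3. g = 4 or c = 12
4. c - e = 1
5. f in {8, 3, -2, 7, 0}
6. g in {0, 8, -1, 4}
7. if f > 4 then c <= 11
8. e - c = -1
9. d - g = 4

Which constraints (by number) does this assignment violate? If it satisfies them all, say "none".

No — constraints 1 and 2 are not satisfied.

1. max(10, 11) = 11, not 9  fails
2. g * e = 4 * 10 = 40, not 43  fails
3. g = 4 = 4 (first disjunct)  holds
4. c - e = 11 - 10 = 1  holds
5. f = 3 is in {8, 3, -2, 7, 0}  holds
6. g = 4 is in {0, 8, -1, 4}  holds
7. f = 3, not > 4; antecedent false, conditional vacuously true  holds
8. e - c = 10 - 11 = -1  holds
9. d - g = 8 - 4 = 4  holds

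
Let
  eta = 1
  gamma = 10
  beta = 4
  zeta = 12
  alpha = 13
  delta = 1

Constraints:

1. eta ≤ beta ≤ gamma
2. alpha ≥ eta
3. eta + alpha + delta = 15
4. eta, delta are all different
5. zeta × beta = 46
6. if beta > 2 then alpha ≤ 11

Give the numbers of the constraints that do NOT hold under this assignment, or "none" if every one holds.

1. values 1 ≤ 4 ≤ 10 — OK.
2. alpha = 13, eta = 1; 13 ≥ 1 — OK.
3. eta + alpha + delta = 1 + 13 + 1 = 15 — OK.
4. eta = delta = 1, not all different — violated.
5. zeta × beta = 12 × 4 = 48, not 46 — violated.
6. beta = 4 > 2, so we need alpha ≤ 11; but alpha = 13 > 11 — violated.

Violated: 4, 5, and 6.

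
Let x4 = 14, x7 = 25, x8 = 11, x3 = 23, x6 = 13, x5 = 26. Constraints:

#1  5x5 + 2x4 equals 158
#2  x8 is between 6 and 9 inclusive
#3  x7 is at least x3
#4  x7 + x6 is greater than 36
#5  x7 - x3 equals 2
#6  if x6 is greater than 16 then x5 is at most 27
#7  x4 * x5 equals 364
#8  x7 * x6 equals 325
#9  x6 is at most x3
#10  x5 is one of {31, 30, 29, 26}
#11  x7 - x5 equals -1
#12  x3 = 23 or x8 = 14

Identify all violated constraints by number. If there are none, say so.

Constraint 2 does not hold.

#1 5x5 + 2x4 = 5(26) + 2(14) = 158 — holds.
#2 x8 = 11 is outside [6, 9] — does not hold.
#3 x7 = 25, x3 = 23; 25 ≥ 23 — holds.
#4 x7 + x6 = 25 + 13 = 38; 38 > 36 — holds.
#5 x7 - x3 = 25 - 23 = 2 — holds.
#6 x6 = 13, not > 16; antecedent false, conditional vacuously true — holds.
#7 x4 * x5 = 14 * 26 = 364 — holds.
#8 x7 * x6 = 25 * 13 = 325 — holds.
#9 x6 = 13, x3 = 23; 13 ≤ 23 — holds.
#10 x5 = 26 is in {31, 30, 29, 26} — holds.
#11 x7 - x5 = 25 - 26 = -1 — holds.
#12 x3 = 23 = 23 (first disjunct) — holds.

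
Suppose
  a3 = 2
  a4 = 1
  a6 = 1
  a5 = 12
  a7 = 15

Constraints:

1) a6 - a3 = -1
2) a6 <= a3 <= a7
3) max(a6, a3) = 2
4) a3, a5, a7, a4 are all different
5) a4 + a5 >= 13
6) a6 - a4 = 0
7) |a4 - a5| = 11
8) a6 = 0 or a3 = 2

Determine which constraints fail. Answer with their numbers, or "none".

None — every constraint holds.

1) a6 - a3 = 1 - 2 = -1 — holds.
2) values 1 <= 2 <= 15 — holds.
3) max(1, 2) = 2 — holds.
4) values 2, 12, 15, 1 are pairwise distinct — holds.
5) a4 + a5 = 1 + 12 = 13; 13 ≥ 13 — holds.
6) a6 - a4 = 1 - 1 = 0 — holds.
7) |1 - 12| = 11 — holds.
8) a6 = 1 ≠ 0, but a3 = 2 = 2 (second disjunct) — holds.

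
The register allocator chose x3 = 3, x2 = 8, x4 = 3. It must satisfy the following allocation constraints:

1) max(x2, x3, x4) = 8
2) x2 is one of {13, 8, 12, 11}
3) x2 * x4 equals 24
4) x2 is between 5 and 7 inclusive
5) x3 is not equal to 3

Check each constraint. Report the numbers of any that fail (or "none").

Constraints 4, 5 do not hold.

1) max(8, 3, 3) = 8  ✔
2) x2 = 8 is in {13, 8, 12, 11}  ✔
3) x2 * x4 = 8 * 3 = 24  ✔
4) x2 = 8 is outside [5, 7]  ✘
5) x3 = 3, but 3 is required to differ  ✘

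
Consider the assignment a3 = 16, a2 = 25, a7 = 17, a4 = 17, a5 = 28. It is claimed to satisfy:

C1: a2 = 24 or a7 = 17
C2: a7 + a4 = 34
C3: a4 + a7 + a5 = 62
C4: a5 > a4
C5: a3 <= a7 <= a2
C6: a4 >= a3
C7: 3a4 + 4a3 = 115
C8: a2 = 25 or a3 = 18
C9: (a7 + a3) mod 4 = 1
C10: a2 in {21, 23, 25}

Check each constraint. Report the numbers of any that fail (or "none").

C1: a2 = 25 ≠ 24, but a7 = 17 = 17 (second disjunct) — satisfied.
C2: a7 + a4 = 17 + 17 = 34 — satisfied.
C3: a4 + a7 + a5 = 17 + 17 + 28 = 62 — satisfied.
C4: a5 = 28, a4 = 17; 28 > 17 — satisfied.
C5: values 16 <= 17 <= 25 — satisfied.
C6: a4 = 17, a3 = 16; 17 ≥ 16 — satisfied.
C7: 3a4 + 4a3 = 3(17) + 4(16) = 115 — satisfied.
C8: a2 = 25 = 25 (first disjunct) — satisfied.
C9: a7 + a3 = 33; 33 mod 4 = 1 — satisfied.
C10: a2 = 25 is in {21, 23, 25} — satisfied.

No violations.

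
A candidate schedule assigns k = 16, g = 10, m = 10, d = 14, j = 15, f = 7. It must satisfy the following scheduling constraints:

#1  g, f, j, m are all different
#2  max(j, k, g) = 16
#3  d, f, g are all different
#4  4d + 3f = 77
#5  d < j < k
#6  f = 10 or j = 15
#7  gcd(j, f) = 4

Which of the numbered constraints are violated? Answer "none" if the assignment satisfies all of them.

#1 g = m = 10, not all different — fails.
#2 max(15, 16, 10) = 16 — holds.
#3 values 14, 7, 10 are pairwise distinct — holds.
#4 4d + 3f = 4(14) + 3(7) = 77 — holds.
#5 values 14 < 15 < 16 — holds.
#6 f = 7 ≠ 10, but j = 15 = 15 (second disjunct) — holds.
#7 gcd(15, 7) = 1, not 4 — fails.

Constraints 1 and 7 do not hold.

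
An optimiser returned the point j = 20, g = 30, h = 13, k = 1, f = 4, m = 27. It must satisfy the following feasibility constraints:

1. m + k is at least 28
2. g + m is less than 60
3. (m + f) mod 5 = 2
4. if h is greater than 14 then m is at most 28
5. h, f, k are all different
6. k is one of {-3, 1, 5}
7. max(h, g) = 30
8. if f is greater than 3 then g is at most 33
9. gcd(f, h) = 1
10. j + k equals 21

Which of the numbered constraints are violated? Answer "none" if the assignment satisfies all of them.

1. m + k = 27 + 1 = 28; 28 ≥ 28 — OK.
2. g + m = 30 + 27 = 57; 57 < 60 — OK.
3. m + f = 31; 31 mod 5 = 1, not 2 — violated.
4. h = 13, not > 14; antecedent false, conditional vacuously true — OK.
5. values 13, 4, 1 are pairwise distinct — OK.
6. k = 1 is in {-3, 1, 5} — OK.
7. max(13, 30) = 30 — OK.
8. f = 4 > 3, so we need g ≤ 33; g = 30 ≤ 33 — OK.
9. gcd(4, 13) = 1 — OK.
10. j + k = 20 + 1 = 21 — OK.

Violated: 3.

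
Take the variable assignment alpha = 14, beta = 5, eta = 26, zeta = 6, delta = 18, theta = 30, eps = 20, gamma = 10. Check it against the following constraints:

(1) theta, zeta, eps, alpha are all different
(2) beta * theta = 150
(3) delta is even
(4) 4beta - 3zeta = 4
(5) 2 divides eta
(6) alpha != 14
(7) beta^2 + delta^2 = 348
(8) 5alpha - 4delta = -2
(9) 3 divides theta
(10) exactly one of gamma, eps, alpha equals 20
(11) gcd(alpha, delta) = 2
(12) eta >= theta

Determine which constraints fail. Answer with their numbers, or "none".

Constraints 4, 6, 7, and 12 are violated.

(1) values 30, 6, 20, 14 are pairwise distinct — holds.
(2) beta * theta = 5 * 30 = 150 — holds.
(3) delta = 18 is even — holds.
(4) 4beta - 3zeta = 4(5) - 3(6) = 2, not 4 — fails.
(5) 26 / 2 = 13, so 2 divides 26 — holds.
(6) alpha = 14, but 14 is required to differ — fails.
(7) beta^2 + delta^2 = 5^2 + 18^2 = 25 + 324 = 349, not 348 — fails.
(8) 5alpha - 4delta = 5(14) - 4(18) = -2 — holds.
(9) 30 / 3 = 10, so 3 divides 30 — holds.
(10) gamma=10, eps=20, alpha=14; 1 of them equals 20 — holds.
(11) gcd(14, 18) = 2 — holds.
(12) eta = 26, theta = 30; 26 < 30 (want ≥) — fails.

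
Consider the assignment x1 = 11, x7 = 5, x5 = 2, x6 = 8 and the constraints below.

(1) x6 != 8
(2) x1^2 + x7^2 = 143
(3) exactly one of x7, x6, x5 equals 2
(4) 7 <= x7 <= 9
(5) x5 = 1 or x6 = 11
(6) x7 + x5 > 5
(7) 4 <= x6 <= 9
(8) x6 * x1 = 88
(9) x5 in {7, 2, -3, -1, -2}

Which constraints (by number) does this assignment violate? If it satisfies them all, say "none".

The assignment fails constraints 1, 2, 4, and 5.

(1) x6 = 8, but 8 is required to differ — fails.
(2) x1^2 + x7^2 = 11^2 + 5^2 = 121 + 25 = 146, not 143 — fails.
(3) x7=5, x6=8, x5=2; 1 of them equals 2 — holds.
(4) x7 = 5 is outside [7, 9] — fails.
(5) x5 = 2 ≠ 1 and x6 = 8 ≠ 11; both disjuncts false — fails.
(6) x7 + x5 = 5 + 2 = 7; 7 > 5 — holds.
(7) x6 = 8 lies in [4, 9] — holds.
(8) x6 * x1 = 8 * 11 = 88 — holds.
(9) x5 = 2 is in {7, 2, -3, -1, -2} — holds.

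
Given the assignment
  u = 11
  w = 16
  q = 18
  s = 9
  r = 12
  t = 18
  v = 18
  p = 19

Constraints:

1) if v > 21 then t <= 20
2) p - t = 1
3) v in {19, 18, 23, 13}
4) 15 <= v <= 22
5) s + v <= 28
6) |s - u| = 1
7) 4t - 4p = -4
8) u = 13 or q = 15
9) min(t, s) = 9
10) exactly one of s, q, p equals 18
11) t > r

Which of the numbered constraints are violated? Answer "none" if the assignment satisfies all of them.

1) v = 18, not > 21; antecedent false, conditional vacuously true — satisfied.
2) p - t = 19 - 18 = 1 — satisfied.
3) v = 18 is in {19, 18, 23, 13} — satisfied.
4) v = 18 lies in [15, 22] — satisfied.
5) s + v = 9 + 18 = 27; 27 ≤ 28 — satisfied.
6) |9 - 11| = 2, not 1 — violated.
7) 4t - 4p = 4(18) - 4(19) = -4 — satisfied.
8) u = 11 ≠ 13 and q = 18 ≠ 15; both disjuncts false — violated.
9) min(18, 9) = 9 — satisfied.
10) s=9, q=18, p=19; 1 of them equals 18 — satisfied.
11) t = 18, r = 12; 18 > 12 — satisfied.

Constraints 6 and 8 do not hold.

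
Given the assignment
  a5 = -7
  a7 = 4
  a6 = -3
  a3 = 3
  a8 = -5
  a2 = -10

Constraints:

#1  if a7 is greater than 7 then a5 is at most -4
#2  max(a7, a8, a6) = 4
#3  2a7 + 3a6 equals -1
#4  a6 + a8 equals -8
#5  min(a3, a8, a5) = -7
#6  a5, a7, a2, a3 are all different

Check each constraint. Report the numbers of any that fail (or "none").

Yes — all constraints hold.

#1 a7 = 4, not > 7; antecedent false, conditional vacuously true — holds.
#2 max(4, -5, -3) = 4 — holds.
#3 2a7 + 3a6 = 2(4) + 3(-3) = -1 — holds.
#4 a6 + a8 = -3 + (-5) = -8 — holds.
#5 min(3, -5, -7) = -7 — holds.
#6 values -7, 4, -10, 3 are pairwise distinct — holds.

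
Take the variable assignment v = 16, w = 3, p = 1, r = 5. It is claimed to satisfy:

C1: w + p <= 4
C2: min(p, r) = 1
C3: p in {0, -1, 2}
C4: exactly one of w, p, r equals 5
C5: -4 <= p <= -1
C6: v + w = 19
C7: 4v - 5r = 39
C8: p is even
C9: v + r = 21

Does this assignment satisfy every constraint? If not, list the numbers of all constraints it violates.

The assignment fails constraints 3, 5, and 8.

C1: w + p = 3 + 1 = 4; 4 ≤ 4 — holds.
C2: min(1, 5) = 1 — holds.
C3: p = 1 is not in {0, -1, 2} — fails.
C4: w=3, p=1, r=5; 1 of them equals 5 — holds.
C5: p = 1 is outside [-4, -1] — fails.
C6: v + w = 16 + 3 = 19 — holds.
C7: 4v - 5r = 4(16) - 5(5) = 39 — holds.
C8: p = 1 is odd — fails.
C9: v + r = 16 + 5 = 21 — holds.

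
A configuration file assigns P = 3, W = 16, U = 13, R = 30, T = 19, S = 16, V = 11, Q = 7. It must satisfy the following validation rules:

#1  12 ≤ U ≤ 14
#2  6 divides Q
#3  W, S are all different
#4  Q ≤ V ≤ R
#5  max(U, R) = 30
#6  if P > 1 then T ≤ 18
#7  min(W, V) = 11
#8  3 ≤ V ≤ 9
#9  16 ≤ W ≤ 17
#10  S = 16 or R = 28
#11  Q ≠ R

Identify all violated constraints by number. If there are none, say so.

#1 U = 13 lies in [12, 14] — OK.
#2 7 = 6×1 + 1, so 6 does not divide 7 — violated.
#3 W = S = 16, not all different — violated.
#4 values 7 ≤ 11 ≤ 30 — OK.
#5 max(13, 30) = 30 — OK.
#6 P = 3 > 1, so we need T ≤ 18; but T = 19 > 18 — violated.
#7 min(16, 11) = 11 — OK.
#8 V = 11 is outside [3, 9] — violated.
#9 W = 16 lies in [16, 17] — OK.
#10 S = 16 = 16 (first disjunct) — OK.
#11 Q = 7, R = 30; distinct — OK.

No — constraints 2, 3, 6, 8 are not satisfied.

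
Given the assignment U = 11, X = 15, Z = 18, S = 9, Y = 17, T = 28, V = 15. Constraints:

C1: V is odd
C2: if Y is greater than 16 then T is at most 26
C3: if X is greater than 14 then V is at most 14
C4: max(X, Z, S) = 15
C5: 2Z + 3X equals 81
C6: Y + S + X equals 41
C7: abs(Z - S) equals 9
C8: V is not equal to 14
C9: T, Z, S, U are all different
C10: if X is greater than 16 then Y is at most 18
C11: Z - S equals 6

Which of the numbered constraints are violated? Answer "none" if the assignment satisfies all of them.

Constraints 2, 3, 4, 11 do not hold.

C1: V = 15 is odd — holds.
C2: Y = 17 > 16, so we need T ≤ 26; but T = 28 > 26 — fails.
C3: X = 15 > 14, so we need V ≤ 14; but V = 15 > 14 — fails.
C4: max(15, 18, 9) = 18, not 15 — fails.
C5: 2Z + 3X = 2(18) + 3(15) = 81 — holds.
C6: Y + S + X = 17 + 9 + 15 = 41 — holds.
C7: abs(18 - 9) = 9 — holds.
C8: V = 15, and 15 ≠ 14 — holds.
C9: values 28, 18, 9, 11 are pairwise distinct — holds.
C10: X = 15, not > 16; antecedent false, conditional vacuously true — holds.
C11: Z - S = 18 - 9 = 9, not 6 — fails.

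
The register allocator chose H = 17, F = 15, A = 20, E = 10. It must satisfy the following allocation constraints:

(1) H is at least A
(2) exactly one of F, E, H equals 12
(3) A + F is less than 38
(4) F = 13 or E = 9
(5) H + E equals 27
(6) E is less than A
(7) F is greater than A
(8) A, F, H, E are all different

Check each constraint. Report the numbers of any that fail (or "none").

(1) H = 17, A = 20; 17 < 20 (want ≥) — violated.
(2) F=15, E=10, H=17; 0 of them equal 12, not exactly one — violated.
(3) A + F = 20 + 15 = 35; 35 < 38 — satisfied.
(4) F = 15 ≠ 13 and E = 10 ≠ 9; both disjuncts false — violated.
(5) H + E = 17 + 10 = 27 — satisfied.
(6) E = 10, A = 20; 10 < 20 — satisfied.
(7) F = 15, A = 20; 15 ≤ 20 (want >) — violated.
(8) values 20, 15, 17, 10 are pairwise distinct — satisfied.

Violated: 1, 2, 4, and 7.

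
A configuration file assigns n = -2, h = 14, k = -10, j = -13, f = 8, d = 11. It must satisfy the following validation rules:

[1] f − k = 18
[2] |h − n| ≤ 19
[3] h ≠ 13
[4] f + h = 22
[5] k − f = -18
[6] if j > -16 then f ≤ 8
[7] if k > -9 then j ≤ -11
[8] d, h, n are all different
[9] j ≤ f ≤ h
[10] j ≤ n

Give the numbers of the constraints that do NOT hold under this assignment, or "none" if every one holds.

[1] f − k = 8 − (-10) = 18 — satisfied.
[2] |14 − (-2)| = 16; 16 ≤ 19 — satisfied.
[3] h = 14, and 14 ≠ 13 — satisfied.
[4] f + h = 8 + 14 = 22 — satisfied.
[5] k − f = -10 − 8 = -18 — satisfied.
[6] j = -13 > -16, so we need f ≤ 8; f = 8 ≤ 8 — satisfied.
[7] k = -10, not > -9; antecedent false, conditional vacuously true — satisfied.
[8] values 11, 14, -2 are pairwise distinct — satisfied.
[9] values -13 ≤ 8 ≤ 14 — satisfied.
[10] j = -13, n = -2; -13 ≤ -2 — satisfied.

Yes — all constraints hold.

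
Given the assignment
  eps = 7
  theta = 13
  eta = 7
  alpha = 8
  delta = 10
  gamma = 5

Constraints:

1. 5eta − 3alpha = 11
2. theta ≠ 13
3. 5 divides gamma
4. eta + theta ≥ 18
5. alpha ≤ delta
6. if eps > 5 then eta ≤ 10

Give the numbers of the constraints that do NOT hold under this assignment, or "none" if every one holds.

1. 5eta − 3alpha = 5(7) − 3(8) = 11 — satisfied.
2. theta = 13, but 13 is required to differ — violated.
3. 5 / 5 = 1, so 5 divides 5 — satisfied.
4. eta + theta = 7 + 13 = 20; 20 ≥ 18 — satisfied.
5. alpha = 8, delta = 10; 8 ≤ 10 — satisfied.
6. eps = 7 > 5, so we need eta ≤ 10; eta = 7 ≤ 10 — satisfied.

Constraint 2 does not hold.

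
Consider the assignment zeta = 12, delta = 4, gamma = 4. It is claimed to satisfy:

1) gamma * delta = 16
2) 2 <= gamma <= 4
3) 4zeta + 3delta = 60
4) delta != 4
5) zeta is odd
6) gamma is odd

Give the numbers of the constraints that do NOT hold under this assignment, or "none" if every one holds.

1) gamma * delta = 4 * 4 = 16 — OK.
2) gamma = 4 lies in [2, 4] — OK.
3) 4zeta + 3delta = 4(12) + 3(4) = 60 — OK.
4) delta = 4, but 4 is required to differ — violated.
5) zeta = 12 is even — violated.
6) gamma = 4 is even — violated.

The assignment fails constraints 4, 5, and 6.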